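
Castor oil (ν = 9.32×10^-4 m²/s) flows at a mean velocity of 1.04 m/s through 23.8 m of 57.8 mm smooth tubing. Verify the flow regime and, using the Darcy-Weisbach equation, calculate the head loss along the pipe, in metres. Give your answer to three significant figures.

Re = VD/ν = 1.04·0.05780/9.32×10^-4 = 64.5 → laminar (Re < 2300)
f = 64/Re = 0.9923
h_f = f(L/D)V²/(2g) = 0.9923·(23.8/0.05780)·1.04²/(2·9.81) = 22.52 m

h_f ≈ 22.5 m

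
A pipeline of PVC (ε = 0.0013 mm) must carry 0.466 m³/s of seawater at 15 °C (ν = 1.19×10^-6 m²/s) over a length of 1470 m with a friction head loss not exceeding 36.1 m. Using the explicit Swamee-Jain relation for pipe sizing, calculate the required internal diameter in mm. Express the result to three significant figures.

D ≈ 386 mm

Swamee-Jain (Type III): D = 0.66·[ε^1.25·(LQ²/(gh_f))^4.75 + ν·Q^9.4·(L/(gh_f))^5.2]^0.04
LQ²/(gh_f) = 0.9014; L/(gh_f) = 4.151
Term 1 = ε^1.25·(…)^4.75 = 2.68×10^-8; Term 2 = ν·Q^9.4·(…)^5.2 = 1.49×10^-6
D = 0.66·(2.68×10^-8 + 1.49×10^-6)^0.04 = 0.3862 m = 386 mm
Check: V = 3.98 m/s, Re = 1.29×10^6, f = 0.01122, h_f = 34.5 m ≈ 36.1 m ✓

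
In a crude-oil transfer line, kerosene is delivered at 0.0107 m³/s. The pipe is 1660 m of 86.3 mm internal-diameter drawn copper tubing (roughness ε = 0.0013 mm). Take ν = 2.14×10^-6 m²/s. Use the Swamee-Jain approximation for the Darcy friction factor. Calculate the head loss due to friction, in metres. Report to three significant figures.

V = 4Q/(πD²) = 4·0.0107/(π·0.0863²) = 1.829 m/s
Re = VD/ν = 1.829·0.0863/2.14×10^-6 = 7.38×10^4 → turbulent
ε/D = 0.0013/86.3 = 1.51×10^-5
Swamee-Jain: f = 0.01913
h_f = f(L/D)V²/(2g) = 0.01913·(1660/0.0863)·1.829²/(2·9.81) = 62.76 m

h_f ≈ 62.8 m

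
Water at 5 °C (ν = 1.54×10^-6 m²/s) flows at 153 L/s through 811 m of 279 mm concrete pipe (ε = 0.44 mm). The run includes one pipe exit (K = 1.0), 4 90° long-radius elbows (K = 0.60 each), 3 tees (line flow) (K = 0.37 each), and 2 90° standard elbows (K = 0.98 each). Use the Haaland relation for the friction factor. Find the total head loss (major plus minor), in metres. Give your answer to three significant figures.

V = 4Q/(πD²) = 2.503 m/s; V²/2g = 0.3192 m
Re = 4.53×10^5, ε/D = 0.00158 → f = 0.02247 (Haaland)
Major: h_f = f(L/D)·V²/2g = 0.02247·2907·0.3192 = 20.85 m
Minor: ΣK = 6.47; h_m = ΣK·V²/2g = 2.065 m
Total H_L = 20.85 + 2.065 = 22.92 m

H_L ≈ 22.9 m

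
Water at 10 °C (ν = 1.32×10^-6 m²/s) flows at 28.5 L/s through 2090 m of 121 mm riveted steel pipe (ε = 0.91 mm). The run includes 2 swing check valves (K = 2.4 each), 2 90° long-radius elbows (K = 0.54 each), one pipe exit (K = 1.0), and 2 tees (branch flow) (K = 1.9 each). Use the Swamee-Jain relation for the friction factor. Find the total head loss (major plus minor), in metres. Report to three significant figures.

H_L ≈ 192 m

V = 4Q/(πD²) = 2.478 m/s; V²/2g = 0.3131 m
Re = 2.27×10^5, ε/D = 0.00752 → f = 0.03497 (Swamee-Jain)
Major: h_f = f(L/D)·V²/2g = 0.03497·17273·0.3131 = 189.1 m
Minor: ΣK = 10.7; h_m = ΣK·V²/2g = 3.344 m
Total H_L = 189.1 + 3.344 = 192.5 m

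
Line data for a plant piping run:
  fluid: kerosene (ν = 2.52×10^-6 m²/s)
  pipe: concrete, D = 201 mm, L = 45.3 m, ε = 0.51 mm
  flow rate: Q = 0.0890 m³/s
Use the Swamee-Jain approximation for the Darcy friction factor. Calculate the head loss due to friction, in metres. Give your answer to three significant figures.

h_f ≈ 2.33 m

V = 4Q/(πD²) = 4·0.0890/(π·0.201²) = 2.805 m/s
Re = VD/ν = 2.805·0.201/2.52×10^-6 = 2.24×10^5 → turbulent
ε/D = 0.51/201 = 0.00254
Swamee-Jain: f = 0.02582
h_f = f(L/D)V²/(2g) = 0.02582·(45.3/0.201)·2.805²/(2·9.81) = 2.334 m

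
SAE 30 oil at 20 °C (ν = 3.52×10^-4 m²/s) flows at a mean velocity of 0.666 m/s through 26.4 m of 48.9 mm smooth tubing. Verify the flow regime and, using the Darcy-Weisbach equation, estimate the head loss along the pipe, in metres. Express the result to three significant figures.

Re = VD/ν = 0.666·0.04890/3.52×10^-4 = 92.5 → laminar (Re < 2300)
f = 64/Re = 0.6917
h_f = f(L/D)V²/(2g) = 0.6917·(26.4/0.04890)·0.666²/(2·9.81) = 8.443 m

h_f ≈ 8.44 m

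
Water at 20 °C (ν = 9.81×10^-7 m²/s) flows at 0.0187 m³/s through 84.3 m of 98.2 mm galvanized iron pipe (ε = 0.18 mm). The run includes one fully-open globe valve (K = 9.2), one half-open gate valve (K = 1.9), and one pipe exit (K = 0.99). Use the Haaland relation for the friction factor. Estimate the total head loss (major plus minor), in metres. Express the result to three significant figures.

V = 4Q/(πD²) = 2.469 m/s; V²/2g = 0.3107 m
Re = 2.47×10^5, ε/D = 0.00183 → f = 0.02361 (Haaland)
Major: h_f = f(L/D)·V²/2g = 0.02361·858.5·0.3107 = 6.298 m
Minor: ΣK = 12.1; h_m = ΣK·V²/2g = 3.757 m
Total H_L = 6.298 + 3.757 = 10.05 m

H_L ≈ 10.1 m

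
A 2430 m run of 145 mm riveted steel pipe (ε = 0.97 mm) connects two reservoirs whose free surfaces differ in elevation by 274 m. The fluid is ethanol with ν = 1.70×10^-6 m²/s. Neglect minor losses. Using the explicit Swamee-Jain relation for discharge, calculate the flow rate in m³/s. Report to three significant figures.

Swamee-Jain (Type II): Q = -0.965·√(gD⁵h_f/L)·ln[ε/(3.7D) + √(3.17ν²L/(gD³h_f))]
√(gD⁵h_f/L) = √(9.81·0.145⁵·274/2430) = 0.008420
ε/(3.7D) = 0.00181; √(3.17ν²L/(gD³h_f)) = 5.21×10^-5
Q = -0.965·0.008420·ln(0.001860) = 0.05109 m³/s
Check: V = 3.09 m/s, Re = 2.64×10^5, f = 0.03367, h_f = 275 m ≈ 274 m ✓

Q ≈ 0.0511 m³/s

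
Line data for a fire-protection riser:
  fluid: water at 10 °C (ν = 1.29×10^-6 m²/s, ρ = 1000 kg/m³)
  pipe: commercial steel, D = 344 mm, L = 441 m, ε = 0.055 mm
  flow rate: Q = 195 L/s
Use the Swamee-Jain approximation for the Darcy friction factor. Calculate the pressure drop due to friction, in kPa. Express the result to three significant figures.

Δp ≈ 42.2 kPa

V = 4Q/(πD²) = 4·0.195/(π·0.344²) = 2.098 m/s
Re = VD/ν = 2.098·0.344/1.29×10^-6 = 5.59×10^5 → turbulent
ε/D = 0.055/344 = 1.60×10^-4
Swamee-Jain: f = 0.01496
h_f = f(L/D)V²/(2g) = 0.01496·(441/0.344)·2.098²/(2·9.81) = 4.304 m
Δp = ρg·h_f = 1000·9.81·4.304 = 42.22 kPa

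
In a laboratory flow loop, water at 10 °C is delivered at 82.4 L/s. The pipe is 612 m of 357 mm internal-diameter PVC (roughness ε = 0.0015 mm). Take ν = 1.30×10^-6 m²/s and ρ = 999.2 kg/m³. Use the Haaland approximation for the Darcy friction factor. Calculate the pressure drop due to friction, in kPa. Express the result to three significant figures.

V = 4Q/(πD²) = 4·0.0824/(π·0.357²) = 0.8232 m/s
Re = VD/ν = 0.8232·0.357/1.30×10^-6 = 2.26×10^5 → turbulent
ε/D = 0.0015/357 = 4.20×10^-6
Haaland: f = 0.01516
h_f = f(L/D)V²/(2g) = 0.01516·(612/0.357)·0.8232²/(2·9.81) = 0.8977 m
Δp = ρg·h_f = 999.2·9.81·0.8977 = 8.800 kPa

Δp ≈ 8.80 kPa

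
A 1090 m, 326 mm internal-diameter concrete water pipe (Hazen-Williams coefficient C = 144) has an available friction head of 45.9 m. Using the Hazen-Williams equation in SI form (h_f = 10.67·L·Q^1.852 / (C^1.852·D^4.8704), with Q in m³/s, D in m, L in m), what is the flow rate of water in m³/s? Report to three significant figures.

Q ≈ 0.380 m³/s

Rearranging: Q = [h_f·C^1.852·D^4.8704 / (10.67·L)]^(1/1.852)
Q = [45.9·144^1.852·0.326^4.8704 / (10.67·1090)]^0.540 = 0.3804 m³/s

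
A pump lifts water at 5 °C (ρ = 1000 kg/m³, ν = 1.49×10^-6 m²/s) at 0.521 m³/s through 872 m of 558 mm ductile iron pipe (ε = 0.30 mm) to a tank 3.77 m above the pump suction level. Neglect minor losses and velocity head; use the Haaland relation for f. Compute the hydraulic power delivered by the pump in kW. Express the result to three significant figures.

V = 4Q/(πD²) = 2.130 m/s; Re = 7.98×10^5; ε/D = 5.38×10^-4; f = 0.01753
h_f = f(L/D)V²/2g = 6.336 m
Total head H = z + h_f = 3.77 + 6.336 = 10.11 m
P_hyd = ρgQH = 1000·9.81·0.521·10.11 = 51.65 kW

P_hyd ≈ 51.7 kW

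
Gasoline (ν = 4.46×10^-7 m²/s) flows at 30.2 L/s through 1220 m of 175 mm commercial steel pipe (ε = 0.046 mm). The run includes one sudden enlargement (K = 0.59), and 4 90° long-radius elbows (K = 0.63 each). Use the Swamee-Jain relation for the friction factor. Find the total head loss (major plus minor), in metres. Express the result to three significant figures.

H_L ≈ 9.26 m

V = 4Q/(πD²) = 1.256 m/s; V²/2g = 0.08035 m
Re = 4.93×10^5, ε/D = 2.63×10^-4 → f = 0.01609 (Swamee-Jain)
Major: h_f = f(L/D)·V²/2g = 0.01609·6971·0.08035 = 9.011 m
Minor: ΣK = 3.11; h_m = ΣK·V²/2g = 0.2499 m
Total H_L = 9.011 + 0.2499 = 9.261 m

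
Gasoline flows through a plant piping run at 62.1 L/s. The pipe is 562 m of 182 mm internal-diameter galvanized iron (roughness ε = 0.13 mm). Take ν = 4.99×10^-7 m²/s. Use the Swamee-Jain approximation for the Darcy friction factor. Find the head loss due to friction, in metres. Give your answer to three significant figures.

V = 4Q/(πD²) = 4·0.0621/(π·0.182²) = 2.387 m/s
Re = VD/ν = 2.387·0.182/4.99×10^-7 = 8.71×10^5 → turbulent
ε/D = 0.13/182 = 7.14×10^-4
Swamee-Jain: f = 0.01867
h_f = f(L/D)V²/(2g) = 0.01867·(562/0.182)·2.387²/(2·9.81) = 16.74 m

h_f ≈ 16.7 m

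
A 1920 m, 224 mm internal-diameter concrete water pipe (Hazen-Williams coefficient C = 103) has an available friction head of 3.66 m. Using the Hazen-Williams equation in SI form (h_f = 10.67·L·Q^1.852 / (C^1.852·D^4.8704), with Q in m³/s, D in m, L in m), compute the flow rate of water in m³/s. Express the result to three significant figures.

Q ≈ 0.0191 m³/s

Rearranging: Q = [h_f·C^1.852·D^4.8704 / (10.67·L)]^(1/1.852)
Q = [3.66·103^1.852·0.224^4.8704 / (10.67·1920)]^0.540 = 0.01907 m³/s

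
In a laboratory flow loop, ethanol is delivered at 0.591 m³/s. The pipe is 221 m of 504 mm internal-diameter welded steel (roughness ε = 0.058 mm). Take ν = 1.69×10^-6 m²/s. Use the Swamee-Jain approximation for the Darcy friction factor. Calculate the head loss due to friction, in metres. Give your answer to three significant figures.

h_f ≈ 2.72 m

V = 4Q/(πD²) = 4·0.591/(π·0.504²) = 2.962 m/s
Re = VD/ν = 2.962·0.504/1.69×10^-6 = 8.83×10^5 → turbulent
ε/D = 0.058/504 = 1.15×10^-4
Swamee-Jain: f = 0.01386
h_f = f(L/D)V²/(2g) = 0.01386·(221/0.504)·2.962²/(2·9.81) = 2.719 m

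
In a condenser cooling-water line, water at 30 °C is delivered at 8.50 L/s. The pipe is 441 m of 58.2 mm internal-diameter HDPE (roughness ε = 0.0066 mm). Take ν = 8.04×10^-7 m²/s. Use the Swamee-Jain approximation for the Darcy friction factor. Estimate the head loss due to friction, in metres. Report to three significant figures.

V = 4Q/(πD²) = 4·0.00850/(π·0.0582²) = 3.195 m/s
Re = VD/ν = 3.195·0.0582/8.04×10^-7 = 2.31×10^5 → turbulent
ε/D = 0.0066/58.2 = 1.13×10^-4
Swamee-Jain: f = 0.01614
h_f = f(L/D)V²/(2g) = 0.01614·(441/0.0582)·3.195²/(2·9.81) = 63.64 m

h_f ≈ 63.6 m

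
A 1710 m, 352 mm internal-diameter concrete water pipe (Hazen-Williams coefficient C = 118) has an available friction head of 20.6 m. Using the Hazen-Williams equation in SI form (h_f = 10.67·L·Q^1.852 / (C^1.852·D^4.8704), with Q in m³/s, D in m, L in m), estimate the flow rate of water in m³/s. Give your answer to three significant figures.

Q ≈ 0.194 m³/s

Rearranging: Q = [h_f·C^1.852·D^4.8704 / (10.67·L)]^(1/1.852)
Q = [20.6·118^1.852·0.352^4.8704 / (10.67·1710)]^0.540 = 0.1941 m³/s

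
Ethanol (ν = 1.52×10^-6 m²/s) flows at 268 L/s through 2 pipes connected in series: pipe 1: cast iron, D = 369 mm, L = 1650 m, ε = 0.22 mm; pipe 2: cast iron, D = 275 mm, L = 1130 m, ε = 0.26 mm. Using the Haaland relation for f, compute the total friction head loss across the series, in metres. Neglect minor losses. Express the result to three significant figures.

Pipe 1: V = 2.506 m/s, Re = 6.08×10^5, ε/D = 5.96×10^-4, f = 0.01804, h_1 = f(L/D)V²/2g = 25.82 m
Pipe 2: V = 4.512 m/s, Re = 8.16×10^5, ε/D = 9.45×10^-4, f = 0.01975, h_2 = f(L/D)V²/2g = 84.20 m
Series → Q common, losses add: H = Σh = 110.0 m

H ≈ 110 m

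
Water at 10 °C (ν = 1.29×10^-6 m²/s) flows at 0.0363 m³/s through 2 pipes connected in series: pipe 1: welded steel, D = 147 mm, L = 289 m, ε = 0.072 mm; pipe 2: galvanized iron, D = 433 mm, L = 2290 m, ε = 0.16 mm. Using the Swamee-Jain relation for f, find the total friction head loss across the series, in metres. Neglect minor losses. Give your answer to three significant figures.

H ≈ 8.84 m

Pipe 1: V = 2.139 m/s, Re = 2.44×10^5, ε/D = 4.90×10^-4, f = 0.01856, h_1 = f(L/D)V²/2g = 8.508 m
Pipe 2: V = 0.2465 m/s, Re = 8.27×10^4, ε/D = 3.70×10^-4, f = 0.02039, h_2 = f(L/D)V²/2g = 0.3340 m
Series → Q common, losses add: H = Σh = 8.842 m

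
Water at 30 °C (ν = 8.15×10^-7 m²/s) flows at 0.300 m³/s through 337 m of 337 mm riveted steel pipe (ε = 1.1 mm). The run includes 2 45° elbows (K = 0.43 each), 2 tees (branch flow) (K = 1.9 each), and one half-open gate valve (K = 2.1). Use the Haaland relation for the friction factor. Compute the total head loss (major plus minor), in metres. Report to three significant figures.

V = 4Q/(πD²) = 3.363 m/s; V²/2g = 0.5766 m
Re = 1.39×10^6, ε/D = 0.00326 → f = 0.02693 (Haaland)
Major: h_f = f(L/D)·V²/2g = 0.02693·1000·0.5766 = 15.53 m
Minor: ΣK = 6.76; h_m = ΣK·V²/2g = 3.898 m
Total H_L = 15.53 + 3.898 = 19.43 m

H_L ≈ 19.4 m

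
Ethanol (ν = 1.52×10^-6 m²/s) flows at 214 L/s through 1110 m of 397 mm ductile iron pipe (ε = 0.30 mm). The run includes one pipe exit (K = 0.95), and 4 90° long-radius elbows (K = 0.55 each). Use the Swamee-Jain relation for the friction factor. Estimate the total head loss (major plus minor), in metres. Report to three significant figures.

V = 4Q/(πD²) = 1.729 m/s; V²/2g = 0.1523 m
Re = 4.52×10^5, ε/D = 7.56×10^-4 → f = 0.01929 (Swamee-Jain)
Major: h_f = f(L/D)·V²/2g = 0.01929·2796·0.1523 = 8.214 m
Minor: ΣK = 3.15; h_m = ΣK·V²/2g = 0.4798 m
Total H_L = 8.214 + 0.4798 = 8.694 m

H_L ≈ 8.69 m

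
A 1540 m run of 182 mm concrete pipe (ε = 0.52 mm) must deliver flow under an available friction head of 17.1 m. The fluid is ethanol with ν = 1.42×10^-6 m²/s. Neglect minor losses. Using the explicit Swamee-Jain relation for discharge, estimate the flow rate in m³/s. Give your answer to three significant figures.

Swamee-Jain (Type II): Q = -0.965·√(gD⁵h_f/L)·ln[ε/(3.7D) + √(3.17ν²L/(gD³h_f))]
√(gD⁵h_f/L) = √(9.81·0.182⁵·17.1/1540) = 0.004664
ε/(3.7D) = 7.72×10^-4; √(3.17ν²L/(gD³h_f)) = 9.87×10^-5
Q = -0.965·0.004664·ln(8.709×10^-4) = 0.03171 m³/s
Check: V = 1.22 m/s, Re = 1.56×10^5, f = 0.02690, h_f = 17.2 m ≈ 17.1 m ✓

Q ≈ 0.0317 m³/s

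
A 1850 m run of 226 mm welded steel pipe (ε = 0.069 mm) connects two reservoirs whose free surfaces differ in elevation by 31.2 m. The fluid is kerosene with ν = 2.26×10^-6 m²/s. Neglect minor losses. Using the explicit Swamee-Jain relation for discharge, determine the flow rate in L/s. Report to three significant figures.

Swamee-Jain (Type II): Q = -0.965·√(gD⁵h_f/L)·ln[ε/(3.7D) + √(3.17ν²L/(gD³h_f))]
√(gD⁵h_f/L) = √(9.81·0.226⁵·31.2/1850) = 0.009876
ε/(3.7D) = 8.25×10^-5; √(3.17ν²L/(gD³h_f)) = 9.21×10^-5
Q = -0.965·0.009876·ln(1.746×10^-4) = 0.08247 m³/s
Check: V = 2.06 m/s, Re = 2.06×10^5, f = 0.01777, h_f = 31.3 m ≈ 31.2 m ✓

Q ≈ 82.5 L/s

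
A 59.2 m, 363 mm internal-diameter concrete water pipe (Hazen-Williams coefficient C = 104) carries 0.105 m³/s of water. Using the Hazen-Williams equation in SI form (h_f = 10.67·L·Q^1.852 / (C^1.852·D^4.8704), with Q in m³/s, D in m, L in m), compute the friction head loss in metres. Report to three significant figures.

h_f ≈ 0.249 m

h_f = 10.67·59.2·0.105^1.852 / (104^1.852·0.363^4.8704) = 0.2487 m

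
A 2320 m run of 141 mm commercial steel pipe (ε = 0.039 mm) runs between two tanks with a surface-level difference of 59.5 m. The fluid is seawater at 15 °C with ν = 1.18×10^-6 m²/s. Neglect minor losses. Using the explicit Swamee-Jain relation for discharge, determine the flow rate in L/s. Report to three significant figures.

Q ≈ 31.7 L/s

Swamee-Jain (Type II): Q = -0.965·√(gD⁵h_f/L)·ln[ε/(3.7D) + √(3.17ν²L/(gD³h_f))]
√(gD⁵h_f/L) = √(9.81·0.141⁵·59.5/2320) = 0.003745
ε/(3.7D) = 7.48×10^-5; √(3.17ν²L/(gD³h_f)) = 7.91×10^-5
Q = -0.965·0.003745·ln(1.539×10^-4) = 0.03172 m³/s
Check: V = 2.03 m/s, Re = 2.43×10^5, f = 0.01726, h_f = 59.8 m ≈ 59.5 m ✓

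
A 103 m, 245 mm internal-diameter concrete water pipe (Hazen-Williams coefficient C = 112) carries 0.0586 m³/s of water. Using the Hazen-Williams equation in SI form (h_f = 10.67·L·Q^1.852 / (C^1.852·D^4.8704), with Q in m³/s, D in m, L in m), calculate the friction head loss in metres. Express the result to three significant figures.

h_f = 10.67·103·0.0586^1.852 / (112^1.852·0.245^4.8704) = 0.8690 m

h_f ≈ 0.869 m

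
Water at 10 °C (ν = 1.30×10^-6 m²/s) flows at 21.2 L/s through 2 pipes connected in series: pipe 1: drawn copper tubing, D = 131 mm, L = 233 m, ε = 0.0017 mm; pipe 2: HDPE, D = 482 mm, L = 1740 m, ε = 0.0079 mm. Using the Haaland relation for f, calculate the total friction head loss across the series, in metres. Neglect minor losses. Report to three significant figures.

Pipe 1: V = 1.573 m/s, Re = 1.59×10^5, ε/D = 1.30×10^-5, f = 0.01629, h_1 = f(L/D)V²/2g = 3.654 m
Pipe 2: V = 0.1162 m/s, Re = 4.31×10^4, ε/D = 1.64×10^-5, f = 0.02146, h_2 = f(L/D)V²/2g = 0.05330 m
Series → Q common, losses add: H = Σh = 3.707 m

H ≈ 3.71 m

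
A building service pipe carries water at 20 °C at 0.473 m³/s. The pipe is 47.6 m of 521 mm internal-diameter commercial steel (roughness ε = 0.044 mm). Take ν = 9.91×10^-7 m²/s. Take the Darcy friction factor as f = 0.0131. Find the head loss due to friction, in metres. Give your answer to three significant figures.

h_f ≈ 0.300 m

V = 4Q/(πD²) = 4·0.473/(π·0.521²) = 2.219 m/s
h_f = f(L/D)V²/(2g) = 0.01310·(47.6/0.521)·2.219²/(2·9.81) = 0.3003 m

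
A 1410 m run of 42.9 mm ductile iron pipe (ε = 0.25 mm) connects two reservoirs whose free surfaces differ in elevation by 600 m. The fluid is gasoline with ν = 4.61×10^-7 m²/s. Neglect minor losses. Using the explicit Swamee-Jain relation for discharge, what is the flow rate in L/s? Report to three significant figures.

Q ≈ 4.83 L/s

Swamee-Jain (Type II): Q = -0.965·√(gD⁵h_f/L)·ln[ε/(3.7D) + √(3.17ν²L/(gD³h_f))]
√(gD⁵h_f/L) = √(9.81·0.0429⁵·600/1410) = 7.788×10^-4
ε/(3.7D) = 0.00158; √(3.17ν²L/(gD³h_f)) = 4.52×10^-5
Q = -0.965·7.788×10^-4·ln(0.001620) = 0.004829 m³/s
Check: V = 3.34 m/s, Re = 3.11×10^5, f = 0.03223, h_f = 603 m ≈ 600 m ✓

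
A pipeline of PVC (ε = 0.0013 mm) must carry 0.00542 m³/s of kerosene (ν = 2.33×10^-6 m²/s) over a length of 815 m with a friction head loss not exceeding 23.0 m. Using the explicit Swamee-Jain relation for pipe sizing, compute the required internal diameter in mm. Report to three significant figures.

Swamee-Jain (Type III): D = 0.66·[ε^1.25·(LQ²/(gh_f))^4.75 + ν·Q^9.4·(L/(gh_f))^5.2]^0.04
LQ²/(gh_f) = 1.061×10^-4; L/(gh_f) = 3.612
Term 1 = ε^1.25·(…)^4.75 = 5.82×10^-27; Term 2 = ν·Q^9.4·(…)^5.2 = 9.27×10^-25
D = 0.66·(5.82×10^-27 + 9.27×10^-25)^0.04 = 0.07217 m = 72.2 mm
Check: V = 1.33 m/s, Re = 4.10×10^4, f = 0.02178, h_f = 22.0 m ≈ 23.0 m ✓

D ≈ 72.2 mm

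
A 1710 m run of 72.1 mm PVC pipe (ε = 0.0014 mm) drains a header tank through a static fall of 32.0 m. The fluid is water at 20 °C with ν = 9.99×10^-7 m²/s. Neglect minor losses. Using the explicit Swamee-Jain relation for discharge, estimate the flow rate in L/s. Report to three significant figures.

Q ≈ 4.86 L/s

Swamee-Jain (Type II): Q = -0.965·√(gD⁵h_f/L)·ln[ε/(3.7D) + √(3.17ν²L/(gD³h_f))]
√(gD⁵h_f/L) = √(9.81·0.0721⁵·32.0/1710) = 5.981×10^-4
ε/(3.7D) = 5.25×10^-6; √(3.17ν²L/(gD³h_f)) = 2.14×10^-4
Q = -0.965·5.981×10^-4·ln(2.197×10^-4) = 0.004861 m³/s
Check: V = 1.19 m/s, Re = 8.59×10^4, f = 0.01855, h_f = 31.8 m ≈ 32.0 m ✓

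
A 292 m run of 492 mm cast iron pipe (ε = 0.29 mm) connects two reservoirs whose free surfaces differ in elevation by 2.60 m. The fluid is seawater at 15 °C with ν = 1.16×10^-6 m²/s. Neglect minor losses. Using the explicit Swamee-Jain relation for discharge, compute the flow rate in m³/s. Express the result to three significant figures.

Swamee-Jain (Type II): Q = -0.965·√(gD⁵h_f/L)·ln[ε/(3.7D) + √(3.17ν²L/(gD³h_f))]
√(gD⁵h_f/L) = √(9.81·0.492⁵·2.60/292) = 0.05018
ε/(3.7D) = 1.59×10^-4; √(3.17ν²L/(gD³h_f)) = 2.02×10^-5
Q = -0.965·0.05018·ln(1.796×10^-4) = 0.4177 m³/s
Check: V = 2.20 m/s, Re = 9.32×10^5, f = 0.01791, h_f = 2.61 m ≈ 2.60 m ✓

Q ≈ 0.418 m³/s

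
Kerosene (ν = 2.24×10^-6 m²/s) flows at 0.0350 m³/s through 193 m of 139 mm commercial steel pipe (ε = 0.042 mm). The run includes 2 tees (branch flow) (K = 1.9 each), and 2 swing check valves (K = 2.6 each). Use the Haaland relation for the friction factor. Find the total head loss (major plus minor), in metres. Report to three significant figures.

V = 4Q/(πD²) = 2.306 m/s; V²/2g = 0.2711 m
Re = 1.43×10^5, ε/D = 3.02×10^-4 → f = 0.01825 (Haaland)
Major: h_f = f(L/D)·V²/2g = 0.01825·1388·0.2711 = 6.871 m
Minor: ΣK = 9.00; h_m = ΣK·V²/2g = 2.440 m
Total H_L = 6.871 + 2.440 = 9.311 m

H_L ≈ 9.31 m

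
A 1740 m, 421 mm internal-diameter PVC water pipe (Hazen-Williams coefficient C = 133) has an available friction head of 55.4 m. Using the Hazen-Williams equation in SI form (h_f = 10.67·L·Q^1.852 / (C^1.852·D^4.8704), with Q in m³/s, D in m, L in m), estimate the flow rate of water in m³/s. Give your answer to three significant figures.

Q ≈ 0.592 m³/s

Rearranging: Q = [h_f·C^1.852·D^4.8704 / (10.67·L)]^(1/1.852)
Q = [55.4·133^1.852·0.421^4.8704 / (10.67·1740)]^0.540 = 0.5920 m³/s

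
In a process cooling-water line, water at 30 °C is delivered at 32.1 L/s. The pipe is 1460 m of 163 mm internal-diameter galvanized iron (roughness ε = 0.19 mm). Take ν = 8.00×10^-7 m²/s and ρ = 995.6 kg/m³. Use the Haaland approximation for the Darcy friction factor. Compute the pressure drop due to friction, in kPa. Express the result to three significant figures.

Δp ≈ 223 kPa

V = 4Q/(πD²) = 4·0.0321/(π·0.163²) = 1.538 m/s
Re = VD/ν = 1.538·0.163/8.00×10^-7 = 3.13×10^5 → turbulent
ε/D = 0.19/163 = 0.00117
Haaland: f = 0.02116
h_f = f(L/D)V²/(2g) = 0.02116·(1460/0.163)·1.538²/(2·9.81) = 22.86 m
Δp = ρg·h_f = 995.6·9.81·22.86 = 223.3 kPa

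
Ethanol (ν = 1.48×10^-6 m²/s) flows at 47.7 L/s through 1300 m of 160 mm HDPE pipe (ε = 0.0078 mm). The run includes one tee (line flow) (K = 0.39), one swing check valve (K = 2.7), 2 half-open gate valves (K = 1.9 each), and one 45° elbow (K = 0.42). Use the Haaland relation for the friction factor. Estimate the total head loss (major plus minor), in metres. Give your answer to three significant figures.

V = 4Q/(πD²) = 2.372 m/s; V²/2g = 0.2869 m
Re = 2.56×10^5, ε/D = 4.87×10^-5 → f = 0.01516 (Haaland)
Major: h_f = f(L/D)·V²/2g = 0.01516·8125·0.2869 = 35.33 m
Minor: ΣK = 7.31; h_m = ΣK·V²/2g = 2.097 m
Total H_L = 35.33 + 2.097 = 37.43 m

H_L ≈ 37.4 m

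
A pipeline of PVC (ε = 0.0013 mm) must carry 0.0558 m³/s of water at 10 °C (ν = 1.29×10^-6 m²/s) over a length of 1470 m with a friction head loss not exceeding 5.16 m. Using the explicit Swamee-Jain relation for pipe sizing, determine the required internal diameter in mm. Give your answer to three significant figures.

Swamee-Jain (Type III): D = 0.66·[ε^1.25·(LQ²/(gh_f))^4.75 + ν·Q^9.4·(L/(gh_f))^5.2]^0.04
LQ²/(gh_f) = 0.09042; L/(gh_f) = 29.04
Term 1 = ε^1.25·(…)^4.75 = 4.84×10^-13; Term 2 = ν·Q^9.4·(…)^5.2 = 8.64×10^-11
D = 0.66·(4.84×10^-13 + 8.64×10^-11)^0.04 = 0.2613 m = 261 mm
Check: V = 1.04 m/s, Re = 2.11×10^5, f = 0.01542, h_f = 4.79 m ≈ 5.16 m ✓

D ≈ 261 mm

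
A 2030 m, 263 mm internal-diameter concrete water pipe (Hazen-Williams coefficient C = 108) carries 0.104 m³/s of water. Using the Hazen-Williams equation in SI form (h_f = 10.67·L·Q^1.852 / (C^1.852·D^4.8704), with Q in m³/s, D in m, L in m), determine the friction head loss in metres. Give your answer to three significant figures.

h_f = 10.67·2030·0.104^1.852 / (108^1.852·0.263^4.8704) = 37.53 m

h_f ≈ 37.5 m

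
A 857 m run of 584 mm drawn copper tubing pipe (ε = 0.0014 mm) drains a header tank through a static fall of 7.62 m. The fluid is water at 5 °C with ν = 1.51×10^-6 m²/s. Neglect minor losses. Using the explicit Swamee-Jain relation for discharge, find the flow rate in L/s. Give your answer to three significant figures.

Q ≈ 800 L/s

Swamee-Jain (Type II): Q = -0.965·√(gD⁵h_f/L)·ln[ε/(3.7D) + √(3.17ν²L/(gD³h_f))]
√(gD⁵h_f/L) = √(9.81·0.584⁵·7.62/857) = 0.07698
ε/(3.7D) = 6.48×10^-7; √(3.17ν²L/(gD³h_f)) = 2.04×10^-5
Q = -0.965·0.07698·ln(2.104×10^-5) = 0.7999 m³/s
Check: V = 2.99 m/s, Re = 1.15×10^6, f = 0.01140, h_f = 7.60 m ≈ 7.62 m ✓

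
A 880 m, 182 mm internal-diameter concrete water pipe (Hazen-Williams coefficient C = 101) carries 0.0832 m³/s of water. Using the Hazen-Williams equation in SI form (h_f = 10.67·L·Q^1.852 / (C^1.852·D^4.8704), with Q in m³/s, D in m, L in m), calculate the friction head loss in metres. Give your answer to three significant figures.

h_f = 10.67·880·0.0832^1.852 / (101^1.852·0.182^4.8704) = 73.19 m

h_f ≈ 73.2 m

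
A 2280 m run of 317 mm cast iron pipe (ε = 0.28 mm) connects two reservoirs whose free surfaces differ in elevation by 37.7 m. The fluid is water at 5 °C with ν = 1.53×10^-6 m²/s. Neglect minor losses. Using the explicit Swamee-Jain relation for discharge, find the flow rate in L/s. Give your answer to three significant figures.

Q ≈ 180 L/s

Swamee-Jain (Type II): Q = -0.965·√(gD⁵h_f/L)·ln[ε/(3.7D) + √(3.17ν²L/(gD³h_f))]
√(gD⁵h_f/L) = √(9.81·0.317⁵·37.7/2280) = 0.02279
ε/(3.7D) = 2.39×10^-4; √(3.17ν²L/(gD³h_f)) = 3.79×10^-5
Q = -0.965·0.02279·ln(2.766×10^-4) = 0.1802 m³/s
Check: V = 2.28 m/s, Re = 4.73×10^5, f = 0.01987, h_f = 37.9 m ≈ 37.7 m ✓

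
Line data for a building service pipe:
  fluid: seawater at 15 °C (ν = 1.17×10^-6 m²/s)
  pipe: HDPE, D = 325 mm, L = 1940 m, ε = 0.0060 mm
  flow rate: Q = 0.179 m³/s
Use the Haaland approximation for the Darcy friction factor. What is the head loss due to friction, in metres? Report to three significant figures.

V = 4Q/(πD²) = 4·0.179/(π·0.325²) = 2.158 m/s
Re = VD/ν = 2.158·0.325/1.17×10^-6 = 5.99×10^5 → turbulent
ε/D = 0.0060/325 = 1.85×10^-5
Haaland: f = 0.01290
h_f = f(L/D)V²/(2g) = 0.01290·(1940/0.325)·2.158²/(2·9.81) = 18.27 m

h_f ≈ 18.3 m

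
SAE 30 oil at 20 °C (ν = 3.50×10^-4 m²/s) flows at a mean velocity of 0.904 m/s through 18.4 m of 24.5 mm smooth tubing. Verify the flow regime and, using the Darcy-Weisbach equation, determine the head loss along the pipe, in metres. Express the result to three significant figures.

h_f ≈ 31.6 m

Re = VD/ν = 0.904·0.02450/3.50×10^-4 = 63.3 → laminar (Re < 2300)
f = 64/Re = 1.011
h_f = f(L/D)V²/(2g) = 1.011·(18.4/0.02450)·0.904²/(2·9.81) = 31.64 m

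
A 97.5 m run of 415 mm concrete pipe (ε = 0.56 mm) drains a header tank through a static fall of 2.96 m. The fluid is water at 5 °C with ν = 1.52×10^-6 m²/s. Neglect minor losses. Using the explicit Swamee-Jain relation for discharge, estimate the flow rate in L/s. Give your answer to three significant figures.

Swamee-Jain (Type II): Q = -0.965·√(gD⁵h_f/L)·ln[ε/(3.7D) + √(3.17ν²L/(gD³h_f))]
√(gD⁵h_f/L) = √(9.81·0.415⁵·2.96/97.5) = 0.06055
ε/(3.7D) = 3.65×10^-4; √(3.17ν²L/(gD³h_f)) = 1.85×10^-5
Q = -0.965·0.06055·ln(3.833×10^-4) = 0.4596 m³/s
Check: V = 3.40 m/s, Re = 9.28×10^5, f = 0.02150, h_f = 2.97 m ≈ 2.96 m ✓

Q ≈ 460 L/s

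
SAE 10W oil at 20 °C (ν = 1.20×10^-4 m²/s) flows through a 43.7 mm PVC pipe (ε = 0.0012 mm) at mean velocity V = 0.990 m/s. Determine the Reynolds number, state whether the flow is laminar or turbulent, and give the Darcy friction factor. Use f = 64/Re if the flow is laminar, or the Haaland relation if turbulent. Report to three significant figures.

Re ≈ 361; laminar; f = 64/Re ≈ 0.178

Re = VD/ν = 0.9900·0.0437/1.20×10^-4 = 361
Re < 2300 → laminar → f = 64/Re = 0.1775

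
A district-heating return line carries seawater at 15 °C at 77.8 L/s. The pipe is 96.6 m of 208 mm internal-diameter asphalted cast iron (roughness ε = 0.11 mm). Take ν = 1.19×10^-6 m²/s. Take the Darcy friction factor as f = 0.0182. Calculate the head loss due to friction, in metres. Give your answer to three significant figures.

h_f ≈ 2.26 m

V = 4Q/(πD²) = 4·0.0778/(π·0.208²) = 2.290 m/s
h_f = f(L/D)V²/(2g) = 0.01820·(96.6/0.208)·2.290²/(2·9.81) = 2.258 m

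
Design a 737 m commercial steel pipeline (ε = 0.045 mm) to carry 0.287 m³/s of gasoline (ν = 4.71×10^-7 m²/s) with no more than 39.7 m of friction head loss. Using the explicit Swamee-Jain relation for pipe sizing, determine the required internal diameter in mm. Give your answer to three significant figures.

D ≈ 283 mm

Swamee-Jain (Type III): D = 0.66·[ε^1.25·(LQ²/(gh_f))^4.75 + ν·Q^9.4·(L/(gh_f))^5.2]^0.04
LQ²/(gh_f) = 0.1559; L/(gh_f) = 1.892
Term 1 = ε^1.25·(…)^4.75 = 5.40×10^-10; Term 2 = ν·Q^9.4·(…)^5.2 = 1.04×10^-10
D = 0.66·(5.40×10^-10 + 1.04×10^-10)^0.04 = 0.2831 m = 283 mm
Check: V = 4.56 m/s, Re = 2.74×10^6, f = 0.01363, h_f = 37.6 m ≈ 39.7 m ✓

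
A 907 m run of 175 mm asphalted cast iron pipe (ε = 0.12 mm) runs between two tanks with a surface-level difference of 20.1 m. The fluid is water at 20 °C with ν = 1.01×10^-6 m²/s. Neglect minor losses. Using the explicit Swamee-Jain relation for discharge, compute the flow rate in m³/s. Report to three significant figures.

Q ≈ 0.0481 m³/s

Swamee-Jain (Type II): Q = -0.965·√(gD⁵h_f/L)·ln[ε/(3.7D) + √(3.17ν²L/(gD³h_f))]
√(gD⁵h_f/L) = √(9.81·0.175⁵·20.1/907) = 0.005973
ε/(3.7D) = 1.85×10^-4; √(3.17ν²L/(gD³h_f)) = 5.27×10^-5
Q = -0.965·0.005973·ln(2.380×10^-4) = 0.04809 m³/s
Check: V = 2.00 m/s, Re = 3.46×10^5, f = 0.01917, h_f = 20.2 m ≈ 20.1 m ✓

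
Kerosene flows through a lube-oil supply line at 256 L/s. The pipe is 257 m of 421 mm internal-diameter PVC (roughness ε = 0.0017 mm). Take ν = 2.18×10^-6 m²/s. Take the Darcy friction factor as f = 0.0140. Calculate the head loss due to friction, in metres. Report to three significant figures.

V = 4Q/(πD²) = 4·0.256/(π·0.421²) = 1.839 m/s
h_f = f(L/D)V²/(2g) = 0.01400·(257/0.421)·1.839²/(2·9.81) = 1.473 m

h_f ≈ 1.47 m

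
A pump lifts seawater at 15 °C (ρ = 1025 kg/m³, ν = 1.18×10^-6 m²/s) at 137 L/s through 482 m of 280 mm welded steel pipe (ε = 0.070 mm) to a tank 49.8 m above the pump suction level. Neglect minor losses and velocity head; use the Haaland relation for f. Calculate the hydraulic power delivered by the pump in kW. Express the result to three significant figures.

V = 4Q/(πD²) = 2.225 m/s; Re = 5.28×10^5; ε/D = 2.50×10^-4; f = 0.01568
h_f = f(L/D)V²/2g = 6.809 m
Total head H = z + h_f = 49.8 + 6.809 = 56.61 m
P_hyd = ρgQH = 1025·9.81·0.137·56.61 = 77.98 kW

P_hyd ≈ 78.0 kW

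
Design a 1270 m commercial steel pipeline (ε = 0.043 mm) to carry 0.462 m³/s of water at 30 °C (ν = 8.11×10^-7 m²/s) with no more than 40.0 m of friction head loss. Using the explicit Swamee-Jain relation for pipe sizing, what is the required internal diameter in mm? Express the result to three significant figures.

Swamee-Jain (Type III): D = 0.66·[ε^1.25·(LQ²/(gh_f))^4.75 + ν·Q^9.4·(L/(gh_f))^5.2]^0.04
LQ²/(gh_f) = 0.6908; L/(gh_f) = 3.236
Term 1 = ε^1.25·(…)^4.75 = 6.01×10^-7; Term 2 = ν·Q^9.4·(…)^5.2 = 2.56×10^-7
D = 0.66·(6.01×10^-7 + 2.56×10^-7)^0.04 = 0.3775 m = 377 mm
Check: V = 4.13 m/s, Re = 1.92×10^6, f = 0.01314, h_f = 38.4 m ≈ 40.0 m ✓

D ≈ 377 mm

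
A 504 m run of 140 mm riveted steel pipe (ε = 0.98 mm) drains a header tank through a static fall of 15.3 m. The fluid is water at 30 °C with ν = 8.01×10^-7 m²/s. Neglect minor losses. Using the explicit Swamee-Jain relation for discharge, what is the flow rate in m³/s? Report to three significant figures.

Q ≈ 0.0241 m³/s

Swamee-Jain (Type II): Q = -0.965·√(gD⁵h_f/L)·ln[ε/(3.7D) + √(3.17ν²L/(gD³h_f))]
√(gD⁵h_f/L) = √(9.81·0.140⁵·15.3/504) = 0.004002
ε/(3.7D) = 0.00189; √(3.17ν²L/(gD³h_f)) = 4.99×10^-5
Q = -0.965·0.004002·ln(0.001942) = 0.02411 m³/s
Check: V = 1.57 m/s, Re = 2.74×10^5, f = 0.03413, h_f = 15.4 m ≈ 15.3 m ✓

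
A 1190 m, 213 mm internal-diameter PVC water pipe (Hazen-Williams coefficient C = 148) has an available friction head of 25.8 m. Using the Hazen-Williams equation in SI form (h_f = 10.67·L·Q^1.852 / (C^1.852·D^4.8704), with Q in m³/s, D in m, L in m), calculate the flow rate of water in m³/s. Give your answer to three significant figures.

Rearranging: Q = [h_f·C^1.852·D^4.8704 / (10.67·L)]^(1/1.852)
Q = [25.8·148^1.852·0.213^4.8704 / (10.67·1190)]^0.540 = 0.08921 m³/s

Q ≈ 0.0892 m³/s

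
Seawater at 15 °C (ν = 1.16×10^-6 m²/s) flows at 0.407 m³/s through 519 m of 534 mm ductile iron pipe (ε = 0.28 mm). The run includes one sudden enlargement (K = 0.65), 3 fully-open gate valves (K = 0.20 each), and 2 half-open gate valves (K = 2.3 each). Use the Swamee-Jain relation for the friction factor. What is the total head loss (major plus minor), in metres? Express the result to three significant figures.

V = 4Q/(πD²) = 1.817 m/s; V²/2g = 0.1683 m
Re = 8.37×10^5, ε/D = 5.24×10^-4 → f = 0.01756 (Swamee-Jain)
Major: h_f = f(L/D)·V²/2g = 0.01756·971.9·0.1683 = 2.873 m
Minor: ΣK = 5.85; h_m = ΣK·V²/2g = 0.9847 m
Total H_L = 2.873 + 0.9847 = 3.857 m

H_L ≈ 3.86 m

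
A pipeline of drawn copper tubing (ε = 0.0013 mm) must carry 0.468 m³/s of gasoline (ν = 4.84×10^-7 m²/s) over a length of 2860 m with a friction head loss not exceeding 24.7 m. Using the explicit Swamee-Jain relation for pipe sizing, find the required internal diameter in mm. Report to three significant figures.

Swamee-Jain (Type III): D = 0.66·[ε^1.25·(LQ²/(gh_f))^4.75 + ν·Q^9.4·(L/(gh_f))^5.2]^0.04
LQ²/(gh_f) = 2.585; L/(gh_f) = 11.80
Term 1 = ε^1.25·(…)^4.75 = 4.00×10^-6; Term 2 = ν·Q^9.4·(…)^5.2 = 1.44×10^-4
D = 0.66·(4.00×10^-6 + 1.44×10^-4)^0.04 = 0.4639 m = 464 mm
Check: V = 2.77 m/s, Re = 2.65×10^6, f = 0.01004, h_f = 24.2 m ≈ 24.7 m ✓

D ≈ 464 mm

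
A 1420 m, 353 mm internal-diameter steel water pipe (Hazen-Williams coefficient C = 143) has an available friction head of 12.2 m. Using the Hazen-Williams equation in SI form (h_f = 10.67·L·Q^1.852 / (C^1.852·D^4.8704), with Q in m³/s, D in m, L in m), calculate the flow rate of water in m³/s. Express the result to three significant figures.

Rearranging: Q = [h_f·C^1.852·D^4.8704 / (10.67·L)]^(1/1.852)
Q = [12.2·143^1.852·0.353^4.8704 / (10.67·1420)]^0.540 = 0.1974 m³/s

Q ≈ 0.197 m³/s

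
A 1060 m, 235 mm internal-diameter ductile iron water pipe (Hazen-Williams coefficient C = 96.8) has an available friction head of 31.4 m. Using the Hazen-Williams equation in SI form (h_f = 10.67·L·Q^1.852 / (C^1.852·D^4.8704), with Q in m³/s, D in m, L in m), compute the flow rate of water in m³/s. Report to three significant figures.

Rearranging: Q = [h_f·C^1.852·D^4.8704 / (10.67·L)]^(1/1.852)
Q = [31.4·96.8^1.852·0.235^4.8704 / (10.67·1060)]^0.540 = 0.08943 m³/s

Q ≈ 0.0894 m³/s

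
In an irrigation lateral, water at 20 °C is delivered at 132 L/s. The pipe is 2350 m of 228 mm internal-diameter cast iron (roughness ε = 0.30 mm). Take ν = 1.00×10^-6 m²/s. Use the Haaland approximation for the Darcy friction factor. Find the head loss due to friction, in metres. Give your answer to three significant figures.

V = 4Q/(πD²) = 4·0.132/(π·0.228²) = 3.233 m/s
Re = VD/ν = 3.233·0.228/1.00×10^-6 = 7.37×10^5 → turbulent
ε/D = 0.30/228 = 0.00132
Haaland: f = 0.02135
h_f = f(L/D)V²/(2g) = 0.02135·(2350/0.228)·3.233²/(2·9.81) = 117.3 m

h_f ≈ 117 m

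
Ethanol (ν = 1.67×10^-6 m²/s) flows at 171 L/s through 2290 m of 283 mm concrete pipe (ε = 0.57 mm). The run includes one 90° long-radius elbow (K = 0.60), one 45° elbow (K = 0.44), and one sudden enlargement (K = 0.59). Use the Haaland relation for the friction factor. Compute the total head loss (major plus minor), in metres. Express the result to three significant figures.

V = 4Q/(πD²) = 2.719 m/s; V²/2g = 0.3767 m
Re = 4.61×10^5, ε/D = 0.00201 → f = 0.02386 (Haaland)
Major: h_f = f(L/D)·V²/2g = 0.02386·8092·0.3767 = 72.72 m
Minor: ΣK = 1.63; h_m = ΣK·V²/2g = 0.6140 m
Total H_L = 72.72 + 0.6140 = 73.34 m

H_L ≈ 73.3 m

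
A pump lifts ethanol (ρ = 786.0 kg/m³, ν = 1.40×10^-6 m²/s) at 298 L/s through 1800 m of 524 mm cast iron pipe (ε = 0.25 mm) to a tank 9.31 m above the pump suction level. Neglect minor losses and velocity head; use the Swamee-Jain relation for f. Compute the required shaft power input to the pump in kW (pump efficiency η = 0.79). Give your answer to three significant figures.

P_shaft ≈ 44.2 kW

V = 4Q/(πD²) = 1.382 m/s; Re = 5.17×10^5; ε/D = 4.77×10^-4; f = 0.01760
h_f = f(L/D)V²/2g = 5.885 m
Total head H = z + h_f = 9.31 + 5.885 = 15.19 m
P_hyd = ρgQH = 786.0·9.81·0.298·15.19 = 34.91 kW
P_shaft = P_hyd/η = 34.91/0.79 = 44.19 kW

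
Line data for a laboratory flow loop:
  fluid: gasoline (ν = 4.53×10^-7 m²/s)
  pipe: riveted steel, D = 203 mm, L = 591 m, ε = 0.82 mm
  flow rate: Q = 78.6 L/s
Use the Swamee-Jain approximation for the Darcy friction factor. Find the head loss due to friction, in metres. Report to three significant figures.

V = 4Q/(πD²) = 4·0.0786/(π·0.203²) = 2.429 m/s
Re = VD/ν = 2.429·0.203/4.53×10^-7 = 1.09×10^6 → turbulent
ε/D = 0.82/203 = 0.00404
Swamee-Jain: f = 0.02866
h_f = f(L/D)V²/(2g) = 0.02866·(591/0.203)·2.429²/(2·9.81) = 25.08 m

h_f ≈ 25.1 m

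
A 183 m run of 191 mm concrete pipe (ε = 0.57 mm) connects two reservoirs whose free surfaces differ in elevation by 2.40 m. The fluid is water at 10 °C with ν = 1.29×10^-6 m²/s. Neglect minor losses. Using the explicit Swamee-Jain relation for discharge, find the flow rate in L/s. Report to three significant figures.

Q ≈ 38.8 L/s

Swamee-Jain (Type II): Q = -0.965·√(gD⁵h_f/L)·ln[ε/(3.7D) + √(3.17ν²L/(gD³h_f))]
√(gD⁵h_f/L) = √(9.81·0.191⁵·2.40/183) = 0.005719
ε/(3.7D) = 8.07×10^-4; √(3.17ν²L/(gD³h_f)) = 7.67×10^-5
Q = -0.965·0.005719·ln(8.833×10^-4) = 0.03881 m³/s
Check: V = 1.35 m/s, Re = 2.01×10^5, f = 0.02698, h_f = 2.42 m ≈ 2.40 m ✓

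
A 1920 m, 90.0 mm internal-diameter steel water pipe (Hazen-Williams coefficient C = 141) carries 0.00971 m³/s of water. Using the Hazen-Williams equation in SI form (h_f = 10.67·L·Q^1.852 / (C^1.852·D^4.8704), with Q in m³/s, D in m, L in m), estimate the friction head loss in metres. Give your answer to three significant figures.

h_f ≈ 49.7 m

h_f = 10.67·1920·0.00971^1.852 / (141^1.852·0.0900^4.8704) = 49.74 m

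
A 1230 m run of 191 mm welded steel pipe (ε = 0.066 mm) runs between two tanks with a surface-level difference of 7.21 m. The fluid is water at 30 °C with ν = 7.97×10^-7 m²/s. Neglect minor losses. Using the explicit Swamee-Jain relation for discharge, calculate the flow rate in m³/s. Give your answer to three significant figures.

Q ≈ 0.0321 m³/s

Swamee-Jain (Type II): Q = -0.965·√(gD⁵h_f/L)·ln[ε/(3.7D) + √(3.17ν²L/(gD³h_f))]
√(gD⁵h_f/L) = √(9.81·0.191⁵·7.21/1230) = 0.003823
ε/(3.7D) = 9.34×10^-5; √(3.17ν²L/(gD³h_f)) = 7.09×10^-5
Q = -0.965·0.003823·ln(1.643×10^-4) = 0.03215 m³/s
Check: V = 1.12 m/s, Re = 2.69×10^5, f = 0.01754, h_f = 7.25 m ≈ 7.21 m ✓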